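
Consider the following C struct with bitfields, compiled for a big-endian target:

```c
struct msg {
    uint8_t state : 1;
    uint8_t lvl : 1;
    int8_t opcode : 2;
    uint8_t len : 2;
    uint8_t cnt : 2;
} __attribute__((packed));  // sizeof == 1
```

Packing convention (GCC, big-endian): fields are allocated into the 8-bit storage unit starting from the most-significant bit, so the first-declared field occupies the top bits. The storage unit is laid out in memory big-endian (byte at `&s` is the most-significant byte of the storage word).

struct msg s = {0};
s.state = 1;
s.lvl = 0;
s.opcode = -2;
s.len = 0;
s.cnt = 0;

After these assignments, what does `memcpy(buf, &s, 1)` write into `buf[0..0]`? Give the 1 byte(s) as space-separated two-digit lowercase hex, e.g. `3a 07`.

state:1 = 1 → 0x1 << 7 → word 0x80
lvl:1 = 0 → 0x0 << 6 → word 0x80
opcode:2 = -2 → 0x2 << 4 → word 0xa0
len:2 = 0 → 0x0 << 2 → word 0xa0
cnt:2 = 0 → 0x0 << 0 → word 0xa0
word = 0xa0 → big-endian bytes:
  [0]=0xa0

a0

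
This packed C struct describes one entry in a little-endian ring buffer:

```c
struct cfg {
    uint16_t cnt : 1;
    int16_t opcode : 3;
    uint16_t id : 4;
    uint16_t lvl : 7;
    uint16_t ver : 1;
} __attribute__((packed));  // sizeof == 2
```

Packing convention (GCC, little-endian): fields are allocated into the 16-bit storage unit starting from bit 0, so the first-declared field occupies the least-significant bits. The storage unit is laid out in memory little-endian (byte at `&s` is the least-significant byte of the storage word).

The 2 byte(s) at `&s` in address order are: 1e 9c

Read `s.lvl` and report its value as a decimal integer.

[0]=0x1e [1]=0x9c (little-endian) → word 0x9c1e
cnt [0+:1] = (word>>0) & 0x1 = 0
opcode [1+:3] = (word>>1) & 0x7 = 7
id [4+:4] = (word>>4) & 0xf = 1
lvl [8+:7] = (word>>8) & 0x7f = 28  ←
ver [15+:1] = (word>>15) & 0x1 = 1

28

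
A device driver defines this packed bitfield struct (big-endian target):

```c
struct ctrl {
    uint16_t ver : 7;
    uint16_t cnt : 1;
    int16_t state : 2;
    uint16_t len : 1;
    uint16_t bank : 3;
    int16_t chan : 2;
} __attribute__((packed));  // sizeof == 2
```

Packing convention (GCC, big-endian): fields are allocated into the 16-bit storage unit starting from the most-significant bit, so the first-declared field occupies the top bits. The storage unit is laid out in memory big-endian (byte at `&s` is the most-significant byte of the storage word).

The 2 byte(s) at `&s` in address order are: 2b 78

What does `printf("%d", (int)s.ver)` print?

[0]=0x2b [1]=0x78 (big-endian) → word 0x2b78
ver [9+:7] = (word>>9) & 0x7f = 21  ←
cnt [8+:1] = (word>>8) & 0x1 = 1
state [6+:2] = (word>>6) & 0x3 = 1
len [5+:1] = (word>>5) & 0x1 = 1
bank [2+:3] = (word>>2) & 0x7 = 6
chan [0+:2] = (word>>0) & 0x3 = 0

21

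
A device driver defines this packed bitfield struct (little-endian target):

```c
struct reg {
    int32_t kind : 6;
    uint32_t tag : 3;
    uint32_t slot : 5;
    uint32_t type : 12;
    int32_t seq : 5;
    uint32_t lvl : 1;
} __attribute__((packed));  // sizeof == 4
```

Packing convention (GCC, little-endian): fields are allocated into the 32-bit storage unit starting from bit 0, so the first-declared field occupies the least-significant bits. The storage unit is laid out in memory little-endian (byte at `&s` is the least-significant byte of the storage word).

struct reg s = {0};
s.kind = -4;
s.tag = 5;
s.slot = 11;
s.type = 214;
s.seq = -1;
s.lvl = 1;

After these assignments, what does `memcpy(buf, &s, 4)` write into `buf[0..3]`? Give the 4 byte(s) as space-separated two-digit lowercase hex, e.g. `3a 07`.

7c 97 35 fc

kind:6 = -4 → 0x3c << 0 → word 0x0000003c
tag:3 = 5 → 0x5 << 6 → word 0x0000017c
slot:5 = 11 → 0xb << 9 → word 0x0000177c
type:12 = 214 → 0xd6 << 14 → word 0x0035977c
seq:5 = -1 → 0x1f << 26 → word 0x7c35977c
lvl:1 = 1 → 0x1 << 31 → word 0xfc35977c
word = 0xfc35977c → little-endian bytes:
  [0]=0x7c  [1]=0x97  [2]=0x35  [3]=0xfc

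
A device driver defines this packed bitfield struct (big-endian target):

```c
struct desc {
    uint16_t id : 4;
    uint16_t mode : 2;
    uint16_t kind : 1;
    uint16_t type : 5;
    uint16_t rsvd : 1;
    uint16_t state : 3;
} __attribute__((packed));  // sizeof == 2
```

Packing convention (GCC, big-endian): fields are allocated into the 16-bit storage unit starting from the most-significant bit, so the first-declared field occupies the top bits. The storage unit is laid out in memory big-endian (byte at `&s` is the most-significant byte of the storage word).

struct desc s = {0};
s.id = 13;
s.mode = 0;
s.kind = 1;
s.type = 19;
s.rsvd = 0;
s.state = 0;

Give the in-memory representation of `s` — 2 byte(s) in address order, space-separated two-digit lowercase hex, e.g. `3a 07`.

d3 30

[12+:4] id=13 & 0xf = 0xd; word=0xd000
[10+:2] mode=0 & 0x3 = 0x0; word=0xd000
[9+:1] kind=1 & 0x1 = 0x1; word=0xd200
[4+:5] type=19 & 0x1f = 0x13; word=0xd330
[3+:1] rsvd=0 & 0x1 = 0x0; word=0xd330
[0+:3] state=0 & 0x7 = 0x0; word=0xd330
word = 0xd330 → big-endian bytes:
  [0]=0xd3  [1]=0x30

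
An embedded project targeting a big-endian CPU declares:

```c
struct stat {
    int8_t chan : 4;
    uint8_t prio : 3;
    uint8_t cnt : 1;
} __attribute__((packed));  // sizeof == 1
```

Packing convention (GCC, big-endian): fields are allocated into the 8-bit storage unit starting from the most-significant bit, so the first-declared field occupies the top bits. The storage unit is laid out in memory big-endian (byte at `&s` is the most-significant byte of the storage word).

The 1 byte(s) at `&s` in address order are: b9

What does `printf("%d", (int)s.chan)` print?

-5

[0]=0xb9 (big-endian) → word 0xb9
chan:4 @ bit 4 → (0xb9>>4)&0xf = 0xb  ←
prio:3 @ bit 1 → (0xb9>>1)&0x7 = 0x4
cnt:1 @ bit 0 → (0xb9>>0)&0x1 = 0x1
chan signed 4b, MSB=1: 11 - 16 = -5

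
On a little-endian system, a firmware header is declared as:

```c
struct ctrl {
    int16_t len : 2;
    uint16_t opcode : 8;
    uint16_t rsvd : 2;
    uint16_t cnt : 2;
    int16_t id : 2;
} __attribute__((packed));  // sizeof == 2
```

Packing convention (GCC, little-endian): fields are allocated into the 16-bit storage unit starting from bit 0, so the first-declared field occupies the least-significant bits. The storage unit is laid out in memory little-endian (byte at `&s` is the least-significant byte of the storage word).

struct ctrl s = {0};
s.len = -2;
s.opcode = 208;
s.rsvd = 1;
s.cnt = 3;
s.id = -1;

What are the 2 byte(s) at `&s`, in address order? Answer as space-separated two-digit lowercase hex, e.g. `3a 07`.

42 f7

len:2 = -2 → 0x2 << 0 → word 0x0002
opcode:8 = 208 → 0xd0 << 2 → word 0x0342
rsvd:2 = 1 → 0x1 << 10 → word 0x0742
cnt:2 = 3 → 0x3 << 12 → word 0x3742
id:2 = -1 → 0x3 << 14 → word 0xf742
word = 0xf742 → little-endian bytes:
  [0]=0x42  [1]=0xf7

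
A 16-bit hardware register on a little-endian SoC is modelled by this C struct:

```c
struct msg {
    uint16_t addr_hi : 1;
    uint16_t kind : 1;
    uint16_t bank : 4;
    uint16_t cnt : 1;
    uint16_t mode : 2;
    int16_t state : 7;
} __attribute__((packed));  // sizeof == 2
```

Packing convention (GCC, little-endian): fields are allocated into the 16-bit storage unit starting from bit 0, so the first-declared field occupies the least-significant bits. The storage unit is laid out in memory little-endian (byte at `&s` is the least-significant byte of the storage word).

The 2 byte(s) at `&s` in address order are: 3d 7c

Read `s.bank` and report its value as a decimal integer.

15

[0]=0x3d [1]=0x7c (little-endian) → word 0x7c3d
addr_hi:1 @ bit 0 → (0x7c3d>>0)&0x1 = 0x1
kind:1 @ bit 1 → (0x7c3d>>1)&0x1 = 0x0
bank:4 @ bit 2 → (0x7c3d>>2)&0xf = 0xf  ←
cnt:1 @ bit 6 → (0x7c3d>>6)&0x1 = 0x0
mode:2 @ bit 7 → (0x7c3d>>7)&0x3 = 0x0
state:7 @ bit 9 → (0x7c3d>>9)&0x7f = 0x3e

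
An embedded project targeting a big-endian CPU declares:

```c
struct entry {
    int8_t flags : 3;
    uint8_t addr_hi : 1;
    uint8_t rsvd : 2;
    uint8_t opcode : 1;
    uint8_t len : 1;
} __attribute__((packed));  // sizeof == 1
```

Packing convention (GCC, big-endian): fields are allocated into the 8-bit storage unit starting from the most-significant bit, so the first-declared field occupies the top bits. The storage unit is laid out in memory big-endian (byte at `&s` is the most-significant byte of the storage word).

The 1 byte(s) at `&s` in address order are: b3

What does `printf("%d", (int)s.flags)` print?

[0]=0xb3 (big-endian) → word 0xb3
flags [5+:3] = (word>>5) & 0x7 = 5  ←
addr_hi [4+:1] = (word>>4) & 0x1 = 1
rsvd [2+:2] = (word>>2) & 0x3 = 0
opcode [1+:1] = (word>>1) & 0x1 = 1
len [0+:1] = (word>>0) & 0x1 = 1
flags signed 3b, MSB=1: 5 - 8 = -3

-3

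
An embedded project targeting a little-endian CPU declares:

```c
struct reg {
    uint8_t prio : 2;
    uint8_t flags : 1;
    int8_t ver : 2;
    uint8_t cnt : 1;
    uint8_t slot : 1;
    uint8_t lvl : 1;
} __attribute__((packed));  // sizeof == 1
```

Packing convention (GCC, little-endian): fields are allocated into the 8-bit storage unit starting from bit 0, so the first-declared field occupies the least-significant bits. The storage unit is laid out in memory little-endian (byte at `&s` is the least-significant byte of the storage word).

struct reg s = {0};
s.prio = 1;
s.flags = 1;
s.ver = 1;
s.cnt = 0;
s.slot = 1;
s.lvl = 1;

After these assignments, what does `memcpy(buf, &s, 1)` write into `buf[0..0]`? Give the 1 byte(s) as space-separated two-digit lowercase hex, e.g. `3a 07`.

cd

[0+:2] prio=1 & 0x3 = 0x1; word=0x01
[2+:1] flags=1 & 0x1 = 0x1; word=0x05
[3+:2] ver=1 & 0x3 = 0x1; word=0x0d
[5+:1] cnt=0 & 0x1 = 0x0; word=0x0d
[6+:1] slot=1 & 0x1 = 0x1; word=0x4d
[7+:1] lvl=1 & 0x1 = 0x1; word=0xcd
word = 0xcd → little-endian bytes:
  [0]=0xcd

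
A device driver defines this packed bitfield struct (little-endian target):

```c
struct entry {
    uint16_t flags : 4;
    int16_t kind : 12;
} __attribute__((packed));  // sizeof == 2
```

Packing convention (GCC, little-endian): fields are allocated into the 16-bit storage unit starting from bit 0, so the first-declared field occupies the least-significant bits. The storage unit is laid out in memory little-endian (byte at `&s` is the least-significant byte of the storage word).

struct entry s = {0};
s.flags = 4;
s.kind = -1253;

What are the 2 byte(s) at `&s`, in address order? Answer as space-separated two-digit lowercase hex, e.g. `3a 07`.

flags (4b) val=4 bits=0x4 at bit 0: 0x0004
kind (12b) val=-1253 bits=0xb1b at bit 4: 0xb1b4
word = 0xb1b4 → little-endian bytes:
  [0]=0xb4  [1]=0xb1

b4 b1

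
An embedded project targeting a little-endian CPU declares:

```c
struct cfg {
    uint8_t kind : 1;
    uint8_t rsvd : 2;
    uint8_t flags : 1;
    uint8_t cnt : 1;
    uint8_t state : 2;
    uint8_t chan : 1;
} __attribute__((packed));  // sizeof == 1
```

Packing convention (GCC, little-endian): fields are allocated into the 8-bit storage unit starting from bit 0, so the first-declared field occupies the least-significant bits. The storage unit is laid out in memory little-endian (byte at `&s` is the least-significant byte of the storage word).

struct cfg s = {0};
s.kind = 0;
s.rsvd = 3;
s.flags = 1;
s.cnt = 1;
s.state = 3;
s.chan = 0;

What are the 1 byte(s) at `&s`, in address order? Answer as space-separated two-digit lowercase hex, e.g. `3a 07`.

7e

kind (1b) val=0 bits=0x0 at bit 0: 0x00
rsvd (2b) val=3 bits=0x3 at bit 1: 0x06
flags (1b) val=1 bits=0x1 at bit 3: 0x0e
cnt (1b) val=1 bits=0x1 at bit 4: 0x1e
state (2b) val=3 bits=0x3 at bit 5: 0x7e
chan (1b) val=0 bits=0x0 at bit 7: 0x7e
word = 0x7e → little-endian bytes:
  [0]=0x7e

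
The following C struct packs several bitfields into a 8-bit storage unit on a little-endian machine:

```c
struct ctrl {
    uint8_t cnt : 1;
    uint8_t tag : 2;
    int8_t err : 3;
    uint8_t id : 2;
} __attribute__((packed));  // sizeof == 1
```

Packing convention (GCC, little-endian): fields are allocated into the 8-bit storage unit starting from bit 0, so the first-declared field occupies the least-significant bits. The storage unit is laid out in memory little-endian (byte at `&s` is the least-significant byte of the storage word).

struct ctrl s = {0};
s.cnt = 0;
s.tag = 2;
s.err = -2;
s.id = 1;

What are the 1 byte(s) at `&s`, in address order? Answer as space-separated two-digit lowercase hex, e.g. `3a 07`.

cnt (1b) val=0 bits=0x0 at bit 0: 0x00
tag (2b) val=2 bits=0x2 at bit 1: 0x04
err (3b) val=-2 bits=0x6 at bit 3: 0x34
id (2b) val=1 bits=0x1 at bit 6: 0x74
word = 0x74 → little-endian bytes:
  [0]=0x74

74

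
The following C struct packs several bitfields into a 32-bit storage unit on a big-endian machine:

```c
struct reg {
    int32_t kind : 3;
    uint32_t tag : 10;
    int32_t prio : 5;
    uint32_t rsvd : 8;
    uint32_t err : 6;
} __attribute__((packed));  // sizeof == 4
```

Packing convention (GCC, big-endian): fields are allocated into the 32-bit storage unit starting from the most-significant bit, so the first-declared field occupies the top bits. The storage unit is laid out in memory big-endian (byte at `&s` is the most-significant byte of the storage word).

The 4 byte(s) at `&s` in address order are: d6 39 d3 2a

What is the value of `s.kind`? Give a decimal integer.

[0]=0xd6 [1]=0x39 [2]=0xd3 [3]=0x2a (big-endian) → word 0xd639d32a
kind:3 @ bit 29 → (0xd639d32a>>29)&0x7 = 0x6  ←
tag:10 @ bit 19 → (0xd639d32a>>19)&0x3ff = 0x2c7
prio:5 @ bit 14 → (0xd639d32a>>14)&0x1f = 0x7
rsvd:8 @ bit 6 → (0xd639d32a>>6)&0xff = 0x4c
err:6 @ bit 0 → (0xd639d32a>>0)&0x3f = 0x2a
kind signed 3b, MSB=1: 6 - 8 = -2

-2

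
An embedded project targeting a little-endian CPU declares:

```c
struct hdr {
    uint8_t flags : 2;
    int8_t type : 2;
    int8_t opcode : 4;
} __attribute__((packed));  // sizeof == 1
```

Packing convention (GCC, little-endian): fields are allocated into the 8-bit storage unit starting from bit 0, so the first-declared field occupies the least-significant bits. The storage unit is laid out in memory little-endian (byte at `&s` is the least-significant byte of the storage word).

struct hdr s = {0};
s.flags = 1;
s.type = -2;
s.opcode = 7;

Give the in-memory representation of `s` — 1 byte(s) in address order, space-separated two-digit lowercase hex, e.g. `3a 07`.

79

flags (2b) val=1 bits=0x1 at bit 0: 0x01
type (2b) val=-2 bits=0x2 at bit 2: 0x09
opcode (4b) val=7 bits=0x7 at bit 4: 0x79
word = 0x79 → little-endian bytes:
  [0]=0x79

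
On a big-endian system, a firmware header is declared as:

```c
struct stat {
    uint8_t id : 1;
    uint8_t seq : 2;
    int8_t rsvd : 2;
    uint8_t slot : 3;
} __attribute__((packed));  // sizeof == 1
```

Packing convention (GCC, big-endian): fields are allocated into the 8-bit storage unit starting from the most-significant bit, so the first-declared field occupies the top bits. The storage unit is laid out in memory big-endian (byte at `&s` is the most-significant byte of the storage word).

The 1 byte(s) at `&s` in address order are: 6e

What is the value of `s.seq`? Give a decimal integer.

3

[0]=0x6e (big-endian) → word 0x6e
id:1 @ bit 7 → (0x6e>>7)&0x1 = 0x0
seq:2 @ bit 5 → (0x6e>>5)&0x3 = 0x3  ←
rsvd:2 @ bit 3 → (0x6e>>3)&0x3 = 0x1
slot:3 @ bit 0 → (0x6e>>0)&0x7 = 0x6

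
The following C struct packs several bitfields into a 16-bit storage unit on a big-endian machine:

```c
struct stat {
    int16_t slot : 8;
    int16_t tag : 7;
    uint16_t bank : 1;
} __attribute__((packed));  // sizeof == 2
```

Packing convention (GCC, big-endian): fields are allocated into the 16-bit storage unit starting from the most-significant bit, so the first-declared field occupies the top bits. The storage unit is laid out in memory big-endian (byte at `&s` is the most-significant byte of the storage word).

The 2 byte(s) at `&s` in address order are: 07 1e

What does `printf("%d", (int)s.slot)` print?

[0]=0x07 [1]=0x1e (big-endian) → word 0x071e
slot:8 @ bit 8 → (0x071e>>8)&0xff = 0x7  ←
tag:7 @ bit 1 → (0x071e>>1)&0x7f = 0xf
bank:1 @ bit 0 → (0x071e>>0)&0x1 = 0x0
slot signed 8b, MSB=0: value = 7

7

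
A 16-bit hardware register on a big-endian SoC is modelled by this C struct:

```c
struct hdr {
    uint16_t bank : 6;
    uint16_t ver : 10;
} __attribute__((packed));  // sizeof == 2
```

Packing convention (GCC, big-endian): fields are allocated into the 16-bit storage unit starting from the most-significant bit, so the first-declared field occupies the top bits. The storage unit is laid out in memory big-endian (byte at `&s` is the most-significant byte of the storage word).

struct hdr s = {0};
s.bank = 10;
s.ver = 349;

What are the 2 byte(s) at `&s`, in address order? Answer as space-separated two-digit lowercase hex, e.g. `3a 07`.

bank (6b) val=10 bits=0xa at bit 10: 0x2800
ver (10b) val=349 bits=0x15d at bit 0: 0x295d
word = 0x295d → big-endian bytes:
  [0]=0x29  [1]=0x5d

29 5d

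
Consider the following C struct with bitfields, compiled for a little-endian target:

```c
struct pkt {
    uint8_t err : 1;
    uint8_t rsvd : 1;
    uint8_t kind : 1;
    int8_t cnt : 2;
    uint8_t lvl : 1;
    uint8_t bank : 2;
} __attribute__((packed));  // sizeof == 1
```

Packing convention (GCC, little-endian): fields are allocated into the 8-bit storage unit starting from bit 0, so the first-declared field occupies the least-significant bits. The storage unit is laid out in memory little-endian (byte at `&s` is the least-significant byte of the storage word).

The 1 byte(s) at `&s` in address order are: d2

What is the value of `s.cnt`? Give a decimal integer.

-2

[0]=0xd2 (little-endian) → word 0xd2
err [0+:1] = (word>>0) & 0x1 = 0
rsvd [1+:1] = (word>>1) & 0x1 = 1
kind [2+:1] = (word>>2) & 0x1 = 0
cnt [3+:2] = (word>>3) & 0x3 = 2  ←
lvl [5+:1] = (word>>5) & 0x1 = 0
bank [6+:2] = (word>>6) & 0x3 = 3
cnt signed 2b, MSB=1: 2 - 4 = -2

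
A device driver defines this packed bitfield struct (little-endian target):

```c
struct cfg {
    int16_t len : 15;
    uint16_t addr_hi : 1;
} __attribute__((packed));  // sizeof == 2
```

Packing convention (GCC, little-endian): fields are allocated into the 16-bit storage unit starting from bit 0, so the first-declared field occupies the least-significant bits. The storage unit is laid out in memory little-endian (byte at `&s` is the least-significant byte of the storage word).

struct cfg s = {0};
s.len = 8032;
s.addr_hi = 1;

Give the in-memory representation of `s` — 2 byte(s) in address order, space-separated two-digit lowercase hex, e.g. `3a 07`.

[0+:15] len=8032 & 0x7fff = 0x1f60; word=0x1f60
[15+:1] addr_hi=1 & 0x1 = 0x1; word=0x9f60
word = 0x9f60 → little-endian bytes:
  [0]=0x60  [1]=0x9f

60 9f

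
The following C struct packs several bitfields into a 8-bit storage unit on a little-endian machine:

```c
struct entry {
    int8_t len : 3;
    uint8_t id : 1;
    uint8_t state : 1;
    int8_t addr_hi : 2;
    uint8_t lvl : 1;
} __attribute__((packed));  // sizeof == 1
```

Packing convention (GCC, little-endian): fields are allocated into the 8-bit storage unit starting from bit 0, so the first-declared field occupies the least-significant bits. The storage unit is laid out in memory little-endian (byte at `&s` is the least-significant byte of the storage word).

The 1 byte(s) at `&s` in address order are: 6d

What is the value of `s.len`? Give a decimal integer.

-3

[0]=0x6d (little-endian) → word 0x6d
len [0+:3] = (word>>0) & 0x7 = 5  ←
id [3+:1] = (word>>3) & 0x1 = 1
state [4+:1] = (word>>4) & 0x1 = 0
addr_hi [5+:2] = (word>>5) & 0x3 = 3
lvl [7+:1] = (word>>7) & 0x1 = 0
len signed 3b, MSB=1: 5 - 8 = -3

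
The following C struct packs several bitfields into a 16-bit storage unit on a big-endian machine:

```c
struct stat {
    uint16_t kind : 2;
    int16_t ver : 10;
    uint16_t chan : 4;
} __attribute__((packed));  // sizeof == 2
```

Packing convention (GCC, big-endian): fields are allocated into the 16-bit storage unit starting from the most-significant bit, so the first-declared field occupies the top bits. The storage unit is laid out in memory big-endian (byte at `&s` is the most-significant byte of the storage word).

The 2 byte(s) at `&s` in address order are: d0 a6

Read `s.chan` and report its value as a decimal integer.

[0]=0xd0 [1]=0xa6 (big-endian) → word 0xd0a6
kind:2 @ bit 14 → (0xd0a6>>14)&0x3 = 0x3
ver:10 @ bit 4 → (0xd0a6>>4)&0x3ff = 0x10a
chan:4 @ bit 0 → (0xd0a6>>0)&0xf = 0x6  ←

6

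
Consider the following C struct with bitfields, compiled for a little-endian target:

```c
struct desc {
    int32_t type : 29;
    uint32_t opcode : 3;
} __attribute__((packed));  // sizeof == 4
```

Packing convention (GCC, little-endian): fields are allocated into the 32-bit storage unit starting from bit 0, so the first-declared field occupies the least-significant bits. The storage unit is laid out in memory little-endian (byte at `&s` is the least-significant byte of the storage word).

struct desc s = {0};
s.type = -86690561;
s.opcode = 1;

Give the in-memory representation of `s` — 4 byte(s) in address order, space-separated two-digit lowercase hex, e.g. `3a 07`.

ff 34 d5 3a

type:29 = -86690561 → 0x1ad534ff << 0 → word 0x1ad534ff
opcode:3 = 1 → 0x1 << 29 → word 0x3ad534ff
word = 0x3ad534ff → little-endian bytes:
  [0]=0xff  [1]=0x34  [2]=0xd5  [3]=0x3a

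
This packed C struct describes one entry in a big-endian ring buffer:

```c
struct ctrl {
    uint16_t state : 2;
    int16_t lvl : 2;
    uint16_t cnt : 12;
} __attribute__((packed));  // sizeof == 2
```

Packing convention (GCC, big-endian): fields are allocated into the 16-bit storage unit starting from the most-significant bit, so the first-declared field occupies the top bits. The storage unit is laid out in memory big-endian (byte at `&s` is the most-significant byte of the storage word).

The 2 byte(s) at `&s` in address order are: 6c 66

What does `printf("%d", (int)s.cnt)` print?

[0]=0x6c [1]=0x66 (big-endian) → word 0x6c66
state:2 @ bit 14 → (0x6c66>>14)&0x3 = 0x1
lvl:2 @ bit 12 → (0x6c66>>12)&0x3 = 0x2
cnt:12 @ bit 0 → (0x6c66>>0)&0xfff = 0xc66  ←

3174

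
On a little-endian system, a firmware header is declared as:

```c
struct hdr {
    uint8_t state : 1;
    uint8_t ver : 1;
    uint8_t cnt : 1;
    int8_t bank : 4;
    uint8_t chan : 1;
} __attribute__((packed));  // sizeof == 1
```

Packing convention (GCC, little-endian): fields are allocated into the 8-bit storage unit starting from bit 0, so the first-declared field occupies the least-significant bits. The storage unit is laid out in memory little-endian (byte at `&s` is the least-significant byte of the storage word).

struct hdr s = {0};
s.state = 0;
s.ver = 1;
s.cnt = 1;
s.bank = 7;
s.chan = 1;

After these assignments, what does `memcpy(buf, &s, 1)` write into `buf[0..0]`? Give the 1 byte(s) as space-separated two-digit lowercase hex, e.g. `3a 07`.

state (1b) val=0 bits=0x0 at bit 0: 0x00
ver (1b) val=1 bits=0x1 at bit 1: 0x02
cnt (1b) val=1 bits=0x1 at bit 2: 0x06
bank (4b) val=7 bits=0x7 at bit 3: 0x3e
chan (1b) val=1 bits=0x1 at bit 7: 0xbe
word = 0xbe → little-endian bytes:
  [0]=0xbe

be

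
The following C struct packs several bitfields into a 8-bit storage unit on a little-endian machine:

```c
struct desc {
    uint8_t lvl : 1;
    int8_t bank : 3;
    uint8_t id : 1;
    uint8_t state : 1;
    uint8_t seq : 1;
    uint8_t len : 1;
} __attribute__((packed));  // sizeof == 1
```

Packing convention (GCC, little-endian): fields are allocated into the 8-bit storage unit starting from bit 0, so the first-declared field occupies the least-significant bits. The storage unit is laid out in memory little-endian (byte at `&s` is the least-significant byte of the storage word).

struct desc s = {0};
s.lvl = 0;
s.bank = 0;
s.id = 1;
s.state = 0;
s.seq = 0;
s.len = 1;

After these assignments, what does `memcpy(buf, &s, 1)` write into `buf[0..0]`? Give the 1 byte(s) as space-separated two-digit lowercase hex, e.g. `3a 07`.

90

lvl (1b) val=0 bits=0x0 at bit 0: 0x00
bank (3b) val=0 bits=0x0 at bit 1: 0x00
id (1b) val=1 bits=0x1 at bit 4: 0x10
state (1b) val=0 bits=0x0 at bit 5: 0x10
seq (1b) val=0 bits=0x0 at bit 6: 0x10
len (1b) val=1 bits=0x1 at bit 7: 0x90
word = 0x90 → little-endian bytes:
  [0]=0x90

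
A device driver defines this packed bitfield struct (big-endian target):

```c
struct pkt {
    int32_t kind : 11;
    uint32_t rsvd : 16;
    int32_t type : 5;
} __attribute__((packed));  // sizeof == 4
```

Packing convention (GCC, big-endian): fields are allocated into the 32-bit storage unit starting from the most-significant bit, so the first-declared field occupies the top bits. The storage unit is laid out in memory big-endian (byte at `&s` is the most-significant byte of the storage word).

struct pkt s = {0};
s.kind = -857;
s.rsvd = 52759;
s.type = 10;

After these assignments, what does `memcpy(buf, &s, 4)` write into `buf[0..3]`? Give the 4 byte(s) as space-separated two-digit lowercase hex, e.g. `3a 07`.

94 f9 c2 ea

kind:11 = -857 → 0x4a7 << 21 → word 0x94e00000
rsvd:16 = 52759 → 0xce17 << 5 → word 0x94f9c2e0
type:5 = 10 → 0xa << 0 → word 0x94f9c2ea
word = 0x94f9c2ea → big-endian bytes:
  [0]=0x94  [1]=0xf9  [2]=0xc2  [3]=0xea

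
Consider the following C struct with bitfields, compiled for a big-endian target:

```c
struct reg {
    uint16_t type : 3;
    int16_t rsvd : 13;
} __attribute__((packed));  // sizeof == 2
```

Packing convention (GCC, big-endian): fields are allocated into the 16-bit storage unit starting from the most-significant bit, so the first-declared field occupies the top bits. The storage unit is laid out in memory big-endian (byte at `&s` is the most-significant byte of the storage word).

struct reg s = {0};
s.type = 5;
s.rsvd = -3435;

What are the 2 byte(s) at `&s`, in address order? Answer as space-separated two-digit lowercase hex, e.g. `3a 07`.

type:3 = 5 → 0x5 << 13 → word 0xa000
rsvd:13 = -3435 → 0x1295 << 0 → word 0xb295
word = 0xb295 → big-endian bytes:
  [0]=0xb2  [1]=0x95

b2 95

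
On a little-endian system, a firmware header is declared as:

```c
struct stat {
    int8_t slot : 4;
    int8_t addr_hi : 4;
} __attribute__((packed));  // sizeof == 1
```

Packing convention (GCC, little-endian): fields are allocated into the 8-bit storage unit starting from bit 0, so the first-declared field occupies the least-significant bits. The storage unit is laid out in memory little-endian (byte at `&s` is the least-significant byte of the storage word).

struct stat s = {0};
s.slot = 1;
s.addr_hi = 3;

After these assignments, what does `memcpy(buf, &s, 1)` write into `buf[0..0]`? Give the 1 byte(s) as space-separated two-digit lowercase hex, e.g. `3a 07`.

slot (4b) val=1 bits=0x1 at bit 0: 0x01
addr_hi (4b) val=3 bits=0x3 at bit 4: 0x31
word = 0x31 → little-endian bytes:
  [0]=0x31

31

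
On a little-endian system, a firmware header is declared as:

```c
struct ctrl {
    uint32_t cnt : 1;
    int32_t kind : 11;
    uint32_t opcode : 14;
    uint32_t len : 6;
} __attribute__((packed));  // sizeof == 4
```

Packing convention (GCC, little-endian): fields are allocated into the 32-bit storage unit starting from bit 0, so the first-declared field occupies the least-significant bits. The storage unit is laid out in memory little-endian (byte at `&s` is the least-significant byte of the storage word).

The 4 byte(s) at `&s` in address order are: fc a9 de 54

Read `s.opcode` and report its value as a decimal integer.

3562

[0]=0xfc [1]=0xa9 [2]=0xde [3]=0x54 (little-endian) → word 0x54dea9fc
cnt:1 @ bit 0 → (0x54dea9fc>>0)&0x1 = 0x0
kind:11 @ bit 1 → (0x54dea9fc>>1)&0x7ff = 0x4fe
opcode:14 @ bit 12 → (0x54dea9fc>>12)&0x3fff = 0xdea  ←
len:6 @ bit 26 → (0x54dea9fc>>26)&0x3f = 0x15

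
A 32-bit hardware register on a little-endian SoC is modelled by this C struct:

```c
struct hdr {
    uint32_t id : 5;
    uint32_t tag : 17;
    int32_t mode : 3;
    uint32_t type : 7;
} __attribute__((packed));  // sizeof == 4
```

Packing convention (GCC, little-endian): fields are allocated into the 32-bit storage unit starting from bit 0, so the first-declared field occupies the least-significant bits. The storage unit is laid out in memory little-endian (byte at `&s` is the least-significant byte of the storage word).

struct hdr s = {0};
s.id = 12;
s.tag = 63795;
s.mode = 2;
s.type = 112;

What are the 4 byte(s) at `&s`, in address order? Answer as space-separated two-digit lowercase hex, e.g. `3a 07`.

6c 26 9f e0

id:5 = 12 → 0xc << 0 → word 0x0000000c
tag:17 = 63795 → 0xf933 << 5 → word 0x001f266c
mode:3 = 2 → 0x2 << 22 → word 0x009f266c
type:7 = 112 → 0x70 << 25 → word 0xe09f266c
word = 0xe09f266c → little-endian bytes:
  [0]=0x6c  [1]=0x26  [2]=0x9f  [3]=0xe0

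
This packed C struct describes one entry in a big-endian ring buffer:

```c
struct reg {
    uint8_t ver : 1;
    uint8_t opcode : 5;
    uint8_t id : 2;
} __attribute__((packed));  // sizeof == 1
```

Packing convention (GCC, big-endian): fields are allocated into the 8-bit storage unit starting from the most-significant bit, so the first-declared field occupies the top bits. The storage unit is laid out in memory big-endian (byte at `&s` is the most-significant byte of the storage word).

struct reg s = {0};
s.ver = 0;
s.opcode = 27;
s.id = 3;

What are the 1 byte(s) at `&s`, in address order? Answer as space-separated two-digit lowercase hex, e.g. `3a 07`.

6f

ver:1 = 0 → 0x0 << 7 → word 0x00
opcode:5 = 27 → 0x1b << 2 → word 0x6c
id:2 = 3 → 0x3 << 0 → word 0x6f
word = 0x6f → big-endian bytes:
  [0]=0x6f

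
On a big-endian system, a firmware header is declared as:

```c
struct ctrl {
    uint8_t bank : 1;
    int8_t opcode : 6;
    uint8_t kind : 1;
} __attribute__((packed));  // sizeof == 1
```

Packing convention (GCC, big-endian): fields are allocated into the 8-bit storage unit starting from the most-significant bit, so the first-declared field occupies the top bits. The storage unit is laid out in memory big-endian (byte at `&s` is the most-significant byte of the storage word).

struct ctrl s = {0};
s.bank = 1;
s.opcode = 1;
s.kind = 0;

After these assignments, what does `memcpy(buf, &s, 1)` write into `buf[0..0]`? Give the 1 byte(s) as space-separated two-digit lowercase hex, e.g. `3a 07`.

82

bank:1 = 1 → 0x1 << 7 → word 0x80
opcode:6 = 1 → 0x1 << 1 → word 0x82
kind:1 = 0 → 0x0 << 0 → word 0x82
word = 0x82 → big-endian bytes:
  [0]=0x82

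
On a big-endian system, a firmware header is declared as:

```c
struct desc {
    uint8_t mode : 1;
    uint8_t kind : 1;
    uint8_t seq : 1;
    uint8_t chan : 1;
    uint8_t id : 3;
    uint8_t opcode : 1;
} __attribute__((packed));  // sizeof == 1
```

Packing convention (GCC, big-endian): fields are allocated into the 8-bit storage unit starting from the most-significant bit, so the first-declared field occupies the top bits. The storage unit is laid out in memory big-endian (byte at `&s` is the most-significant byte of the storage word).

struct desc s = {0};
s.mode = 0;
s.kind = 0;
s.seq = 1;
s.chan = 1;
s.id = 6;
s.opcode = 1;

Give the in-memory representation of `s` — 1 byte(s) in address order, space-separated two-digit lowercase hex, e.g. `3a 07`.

3d

[7+:1] mode=0 & 0x1 = 0x0; word=0x00
[6+:1] kind=0 & 0x1 = 0x0; word=0x00
[5+:1] seq=1 & 0x1 = 0x1; word=0x20
[4+:1] chan=1 & 0x1 = 0x1; word=0x30
[1+:3] id=6 & 0x7 = 0x6; word=0x3c
[0+:1] opcode=1 & 0x1 = 0x1; word=0x3d
word = 0x3d → big-endian bytes:
  [0]=0x3d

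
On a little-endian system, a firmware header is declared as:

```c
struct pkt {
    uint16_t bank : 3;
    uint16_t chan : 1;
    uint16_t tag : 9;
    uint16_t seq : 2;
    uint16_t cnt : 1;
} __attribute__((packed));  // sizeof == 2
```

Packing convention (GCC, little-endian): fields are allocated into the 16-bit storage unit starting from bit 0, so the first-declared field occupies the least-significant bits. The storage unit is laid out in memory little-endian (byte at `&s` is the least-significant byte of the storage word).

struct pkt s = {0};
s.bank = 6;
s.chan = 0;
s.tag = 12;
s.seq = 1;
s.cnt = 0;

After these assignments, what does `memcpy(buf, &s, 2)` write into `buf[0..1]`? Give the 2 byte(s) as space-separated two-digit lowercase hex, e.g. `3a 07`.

c6 20

bank (3b) val=6 bits=0x6 at bit 0: 0x0006
chan (1b) val=0 bits=0x0 at bit 3: 0x0006
tag (9b) val=12 bits=0xc at bit 4: 0x00c6
seq (2b) val=1 bits=0x1 at bit 13: 0x20c6
cnt (1b) val=0 bits=0x0 at bit 15: 0x20c6
word = 0x20c6 → little-endian bytes:
  [0]=0xc6  [1]=0x20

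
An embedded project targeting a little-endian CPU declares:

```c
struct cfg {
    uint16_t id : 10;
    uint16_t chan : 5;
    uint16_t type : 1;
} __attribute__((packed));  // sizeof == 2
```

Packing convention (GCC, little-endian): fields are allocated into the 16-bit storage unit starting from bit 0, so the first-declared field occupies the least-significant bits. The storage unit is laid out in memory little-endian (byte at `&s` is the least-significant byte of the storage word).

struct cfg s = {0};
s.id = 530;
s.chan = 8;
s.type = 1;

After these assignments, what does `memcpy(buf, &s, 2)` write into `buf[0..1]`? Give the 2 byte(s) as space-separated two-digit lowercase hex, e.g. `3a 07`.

[0+:10] id=530 & 0x3ff = 0x212; word=0x0212
[10+:5] chan=8 & 0x1f = 0x8; word=0x2212
[15+:1] type=1 & 0x1 = 0x1; word=0xa212
word = 0xa212 → little-endian bytes:
  [0]=0x12  [1]=0xa2

12 a2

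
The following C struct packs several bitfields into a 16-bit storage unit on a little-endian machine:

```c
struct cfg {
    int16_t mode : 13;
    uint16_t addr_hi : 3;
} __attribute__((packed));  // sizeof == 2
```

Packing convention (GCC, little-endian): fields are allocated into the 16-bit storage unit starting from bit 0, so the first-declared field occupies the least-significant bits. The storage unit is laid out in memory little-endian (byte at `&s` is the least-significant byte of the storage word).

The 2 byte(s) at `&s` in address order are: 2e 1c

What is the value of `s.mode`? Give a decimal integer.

[0]=0x2e [1]=0x1c (little-endian) → word 0x1c2e
mode [0+:13] = (word>>0) & 0x1fff = 7214  ←
addr_hi [13+:3] = (word>>13) & 0x7 = 0
mode signed 13b, MSB=1: 7214 - 8192 = -978

-978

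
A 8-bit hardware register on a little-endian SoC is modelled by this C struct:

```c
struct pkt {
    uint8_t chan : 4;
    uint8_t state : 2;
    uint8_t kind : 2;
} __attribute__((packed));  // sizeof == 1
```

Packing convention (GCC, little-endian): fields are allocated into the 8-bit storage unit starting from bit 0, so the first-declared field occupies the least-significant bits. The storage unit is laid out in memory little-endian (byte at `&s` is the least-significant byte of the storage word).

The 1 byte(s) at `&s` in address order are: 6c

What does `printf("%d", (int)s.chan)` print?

[0]=0x6c (little-endian) → word 0x6c
chan [0+:4] = (word>>0) & 0xf = 12  ←
state [4+:2] = (word>>4) & 0x3 = 2
kind [6+:2] = (word>>6) & 0x3 = 1

12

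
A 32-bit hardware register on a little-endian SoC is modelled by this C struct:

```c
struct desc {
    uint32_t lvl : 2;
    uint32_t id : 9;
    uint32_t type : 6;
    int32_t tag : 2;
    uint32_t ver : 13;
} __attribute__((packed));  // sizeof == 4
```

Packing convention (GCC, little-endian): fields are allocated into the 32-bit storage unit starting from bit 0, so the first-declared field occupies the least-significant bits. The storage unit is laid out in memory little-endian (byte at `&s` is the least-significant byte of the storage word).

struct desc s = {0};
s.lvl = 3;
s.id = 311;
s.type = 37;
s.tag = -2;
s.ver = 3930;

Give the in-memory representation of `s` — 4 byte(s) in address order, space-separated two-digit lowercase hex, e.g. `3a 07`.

[0+:2] lvl=3 & 0x3 = 0x3; word=0x00000003
[2+:9] id=311 & 0x1ff = 0x137; word=0x000004df
[11+:6] type=37 & 0x3f = 0x25; word=0x00012cdf
[17+:2] tag=-2 & 0x3 = 0x2; word=0x00052cdf
[19+:13] ver=3930 & 0x1fff = 0xf5a; word=0x7ad52cdf
word = 0x7ad52cdf → little-endian bytes:
  [0]=0xdf  [1]=0x2c  [2]=0xd5  [3]=0x7a

df 2c d5 7a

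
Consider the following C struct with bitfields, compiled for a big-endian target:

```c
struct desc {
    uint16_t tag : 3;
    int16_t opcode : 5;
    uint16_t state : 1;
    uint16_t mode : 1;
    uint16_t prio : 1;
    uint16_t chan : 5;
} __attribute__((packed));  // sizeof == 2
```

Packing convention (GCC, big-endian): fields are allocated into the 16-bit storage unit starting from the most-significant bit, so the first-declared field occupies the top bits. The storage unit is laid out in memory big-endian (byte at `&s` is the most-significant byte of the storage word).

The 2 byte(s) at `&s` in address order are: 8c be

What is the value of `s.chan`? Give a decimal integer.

[0]=0x8c [1]=0xbe (big-endian) → word 0x8cbe
tag:3 @ bit 13 → (0x8cbe>>13)&0x7 = 0x4
opcode:5 @ bit 8 → (0x8cbe>>8)&0x1f = 0xc
state:1 @ bit 7 → (0x8cbe>>7)&0x1 = 0x1
mode:1 @ bit 6 → (0x8cbe>>6)&0x1 = 0x0
prio:1 @ bit 5 → (0x8cbe>>5)&0x1 = 0x1
chan:5 @ bit 0 → (0x8cbe>>0)&0x1f = 0x1e  ←

30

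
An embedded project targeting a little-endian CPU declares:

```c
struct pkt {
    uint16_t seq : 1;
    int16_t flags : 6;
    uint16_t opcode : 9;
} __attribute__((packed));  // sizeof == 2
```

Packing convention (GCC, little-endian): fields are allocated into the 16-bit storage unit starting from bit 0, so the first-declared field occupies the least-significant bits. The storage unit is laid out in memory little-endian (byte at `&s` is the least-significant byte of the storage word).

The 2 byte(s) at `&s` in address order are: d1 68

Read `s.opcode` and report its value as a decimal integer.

209

[0]=0xd1 [1]=0x68 (little-endian) → word 0x68d1
seq [0+:1] = (word>>0) & 0x1 = 1
flags [1+:6] = (word>>1) & 0x3f = 40
opcode [7+:9] = (word>>7) & 0x1ff = 209  ←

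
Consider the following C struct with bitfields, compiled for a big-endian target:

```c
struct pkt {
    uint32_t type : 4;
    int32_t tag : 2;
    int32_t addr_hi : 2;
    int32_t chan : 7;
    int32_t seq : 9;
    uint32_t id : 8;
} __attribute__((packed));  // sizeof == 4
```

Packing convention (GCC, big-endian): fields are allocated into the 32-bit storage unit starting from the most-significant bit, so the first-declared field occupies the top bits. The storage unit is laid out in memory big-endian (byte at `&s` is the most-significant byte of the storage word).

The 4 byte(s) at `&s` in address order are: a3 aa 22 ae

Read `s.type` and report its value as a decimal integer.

[0]=0xa3 [1]=0xaa [2]=0x22 [3]=0xae (big-endian) → word 0xa3aa22ae
type [28+:4] = (word>>28) & 0xf = 10  ←
tag [26+:2] = (word>>26) & 0x3 = 0
addr_hi [24+:2] = (word>>24) & 0x3 = 3
chan [17+:7] = (word>>17) & 0x7f = 85
seq [8+:9] = (word>>8) & 0x1ff = 34
id [0+:8] = (word>>0) & 0xff = 174

10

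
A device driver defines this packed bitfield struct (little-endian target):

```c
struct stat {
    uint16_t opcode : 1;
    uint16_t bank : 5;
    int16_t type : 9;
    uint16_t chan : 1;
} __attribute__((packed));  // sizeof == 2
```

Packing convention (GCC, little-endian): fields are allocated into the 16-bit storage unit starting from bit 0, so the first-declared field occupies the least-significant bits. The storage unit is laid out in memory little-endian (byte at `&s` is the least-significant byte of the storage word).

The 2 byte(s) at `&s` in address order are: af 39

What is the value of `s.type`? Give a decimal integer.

230

[0]=0xaf [1]=0x39 (little-endian) → word 0x39af
opcode:1 @ bit 0 → (0x39af>>0)&0x1 = 0x1
bank:5 @ bit 1 → (0x39af>>1)&0x1f = 0x17
type:9 @ bit 6 → (0x39af>>6)&0x1ff = 0xe6  ←
chan:1 @ bit 15 → (0x39af>>15)&0x1 = 0x0
type signed 9b, MSB=0: value = 230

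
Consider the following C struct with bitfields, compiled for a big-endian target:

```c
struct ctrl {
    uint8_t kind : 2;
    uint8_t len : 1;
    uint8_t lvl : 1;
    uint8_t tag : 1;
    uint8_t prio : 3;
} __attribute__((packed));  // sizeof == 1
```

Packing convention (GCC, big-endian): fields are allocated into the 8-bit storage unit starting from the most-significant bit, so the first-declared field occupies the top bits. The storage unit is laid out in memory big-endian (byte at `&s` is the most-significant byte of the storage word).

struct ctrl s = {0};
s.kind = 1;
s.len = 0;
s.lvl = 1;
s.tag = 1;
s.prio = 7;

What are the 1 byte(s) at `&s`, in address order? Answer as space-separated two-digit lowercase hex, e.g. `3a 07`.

kind:2 = 1 → 0x1 << 6 → word 0x40
len:1 = 0 → 0x0 << 5 → word 0x40
lvl:1 = 1 → 0x1 << 4 → word 0x50
tag:1 = 1 → 0x1 << 3 → word 0x58
prio:3 = 7 → 0x7 << 0 → word 0x5f
word = 0x5f → big-endian bytes:
  [0]=0x5f

5f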